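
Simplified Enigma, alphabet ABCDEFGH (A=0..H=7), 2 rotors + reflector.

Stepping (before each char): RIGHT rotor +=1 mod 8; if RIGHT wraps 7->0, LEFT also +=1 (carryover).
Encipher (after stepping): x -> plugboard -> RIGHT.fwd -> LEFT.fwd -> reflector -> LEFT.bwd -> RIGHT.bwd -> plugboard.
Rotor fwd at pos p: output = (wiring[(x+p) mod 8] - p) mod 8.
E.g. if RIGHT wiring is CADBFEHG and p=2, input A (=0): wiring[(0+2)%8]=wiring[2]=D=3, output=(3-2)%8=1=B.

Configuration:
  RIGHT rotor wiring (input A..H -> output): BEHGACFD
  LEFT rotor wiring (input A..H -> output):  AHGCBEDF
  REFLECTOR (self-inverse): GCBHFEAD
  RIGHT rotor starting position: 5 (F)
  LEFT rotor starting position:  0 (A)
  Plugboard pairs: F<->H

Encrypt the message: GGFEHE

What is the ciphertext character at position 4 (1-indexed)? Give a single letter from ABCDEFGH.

Char 1 ('G'): step: R->6, L=0; G->plug->G->R->C->L->G->refl->A->L'->A->R'->F->plug->H
Char 2 ('G'): step: R->7, L=0; G->plug->G->R->D->L->C->refl->B->L'->E->R'->A->plug->A
Char 3 ('F'): step: R->0, L->1 (L advanced); F->plug->H->R->D->L->A->refl->G->L'->A->R'->E->plug->E
Char 4 ('E'): step: R->1, L=1; E->plug->E->R->B->L->F->refl->E->L'->G->R'->B->plug->B

B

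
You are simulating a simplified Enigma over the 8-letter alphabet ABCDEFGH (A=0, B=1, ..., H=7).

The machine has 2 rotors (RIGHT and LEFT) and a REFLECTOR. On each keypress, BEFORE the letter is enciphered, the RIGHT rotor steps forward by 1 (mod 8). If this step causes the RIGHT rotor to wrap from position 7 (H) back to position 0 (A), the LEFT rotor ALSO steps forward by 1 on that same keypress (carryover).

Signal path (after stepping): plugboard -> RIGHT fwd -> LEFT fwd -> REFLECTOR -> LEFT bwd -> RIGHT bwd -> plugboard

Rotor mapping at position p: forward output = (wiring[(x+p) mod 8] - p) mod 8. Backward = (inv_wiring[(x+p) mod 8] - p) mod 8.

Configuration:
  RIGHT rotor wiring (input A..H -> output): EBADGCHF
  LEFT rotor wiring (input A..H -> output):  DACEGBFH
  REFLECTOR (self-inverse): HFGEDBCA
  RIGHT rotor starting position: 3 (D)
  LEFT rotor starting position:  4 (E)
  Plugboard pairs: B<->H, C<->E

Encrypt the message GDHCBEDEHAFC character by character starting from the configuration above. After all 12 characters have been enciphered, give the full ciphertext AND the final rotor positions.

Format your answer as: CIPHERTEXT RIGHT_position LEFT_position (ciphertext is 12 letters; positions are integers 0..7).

Char 1 ('G'): step: R->4, L=4; G->plug->G->R->E->L->H->refl->A->L'->H->R'->H->plug->B
Char 2 ('D'): step: R->5, L=4; D->plug->D->R->H->L->A->refl->H->L'->E->R'->E->plug->C
Char 3 ('H'): step: R->6, L=4; H->plug->B->R->H->L->A->refl->H->L'->E->R'->H->plug->B
Char 4 ('C'): step: R->7, L=4; C->plug->E->R->E->L->H->refl->A->L'->H->R'->F->plug->F
Char 5 ('B'): step: R->0, L->5 (L advanced); B->plug->H->R->F->L->F->refl->B->L'->H->R'->G->plug->G
Char 6 ('E'): step: R->1, L=5; E->plug->C->R->C->L->C->refl->G->L'->D->R'->H->plug->B
Char 7 ('D'): step: R->2, L=5; D->plug->D->R->A->L->E->refl->D->L'->E->R'->C->plug->E
Char 8 ('E'): step: R->3, L=5; E->plug->C->R->H->L->B->refl->F->L'->F->R'->H->plug->B
Char 9 ('H'): step: R->4, L=5; H->plug->B->R->G->L->H->refl->A->L'->B->R'->D->plug->D
Char 10 ('A'): step: R->5, L=5; A->plug->A->R->F->L->F->refl->B->L'->H->R'->D->plug->D
Char 11 ('F'): step: R->6, L=5; F->plug->F->R->F->L->F->refl->B->L'->H->R'->B->plug->H
Char 12 ('C'): step: R->7, L=5; C->plug->E->R->E->L->D->refl->E->L'->A->R'->H->plug->B
Final: ciphertext=BCBFGBEBDDHB, RIGHT=7, LEFT=5

Answer: BCBFGBEBDDHB 7 5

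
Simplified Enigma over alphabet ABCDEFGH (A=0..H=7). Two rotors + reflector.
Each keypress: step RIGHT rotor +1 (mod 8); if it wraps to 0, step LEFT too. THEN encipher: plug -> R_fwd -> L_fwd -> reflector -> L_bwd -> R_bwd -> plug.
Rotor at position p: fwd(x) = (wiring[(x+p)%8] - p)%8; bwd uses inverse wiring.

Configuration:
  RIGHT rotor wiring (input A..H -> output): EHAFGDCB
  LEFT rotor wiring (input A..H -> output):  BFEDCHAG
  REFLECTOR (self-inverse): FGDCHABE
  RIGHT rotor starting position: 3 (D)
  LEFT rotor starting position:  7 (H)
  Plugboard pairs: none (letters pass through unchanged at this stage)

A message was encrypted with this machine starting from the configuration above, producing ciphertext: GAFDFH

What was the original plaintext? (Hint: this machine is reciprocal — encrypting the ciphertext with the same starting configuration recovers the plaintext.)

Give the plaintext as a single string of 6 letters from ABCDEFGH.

Answer: EFEBAC

Derivation:
Char 1 ('G'): step: R->4, L=7; G->plug->G->R->E->L->E->refl->H->L'->A->R'->E->plug->E
Char 2 ('A'): step: R->5, L=7; A->plug->A->R->G->L->A->refl->F->L'->D->R'->F->plug->F
Char 3 ('F'): step: R->6, L=7; F->plug->F->R->H->L->B->refl->G->L'->C->R'->E->plug->E
Char 4 ('D'): step: R->7, L=7; D->plug->D->R->B->L->C->refl->D->L'->F->R'->B->plug->B
Char 5 ('F'): step: R->0, L->0 (L advanced); F->plug->F->R->D->L->D->refl->C->L'->E->R'->A->plug->A
Char 6 ('H'): step: R->1, L=0; H->plug->H->R->D->L->D->refl->C->L'->E->R'->C->plug->C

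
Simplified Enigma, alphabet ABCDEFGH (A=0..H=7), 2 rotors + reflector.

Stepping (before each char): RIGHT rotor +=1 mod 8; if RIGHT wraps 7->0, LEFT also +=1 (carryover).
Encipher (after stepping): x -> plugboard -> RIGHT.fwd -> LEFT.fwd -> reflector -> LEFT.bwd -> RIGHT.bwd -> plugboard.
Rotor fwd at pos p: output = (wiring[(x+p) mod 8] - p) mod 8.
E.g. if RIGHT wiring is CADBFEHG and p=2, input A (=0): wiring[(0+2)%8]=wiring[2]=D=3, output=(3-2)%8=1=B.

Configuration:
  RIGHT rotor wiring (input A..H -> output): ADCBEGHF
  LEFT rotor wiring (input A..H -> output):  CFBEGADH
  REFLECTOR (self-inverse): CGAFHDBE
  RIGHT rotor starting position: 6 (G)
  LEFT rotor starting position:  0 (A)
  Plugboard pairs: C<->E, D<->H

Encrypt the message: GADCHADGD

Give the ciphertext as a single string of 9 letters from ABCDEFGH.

Char 1 ('G'): step: R->7, L=0; G->plug->G->R->H->L->H->refl->E->L'->D->R'->D->plug->H
Char 2 ('A'): step: R->0, L->1 (L advanced); A->plug->A->R->A->L->E->refl->H->L'->E->R'->E->plug->C
Char 3 ('D'): step: R->1, L=1; D->plug->H->R->H->L->B->refl->G->L'->G->R'->F->plug->F
Char 4 ('C'): step: R->2, L=1; C->plug->E->R->F->L->C->refl->A->L'->B->R'->H->plug->D
Char 5 ('H'): step: R->3, L=1; H->plug->D->R->E->L->H->refl->E->L'->A->R'->G->plug->G
Char 6 ('A'): step: R->4, L=1; A->plug->A->R->A->L->E->refl->H->L'->E->R'->E->plug->C
Char 7 ('D'): step: R->5, L=1; D->plug->H->R->H->L->B->refl->G->L'->G->R'->E->plug->C
Char 8 ('G'): step: R->6, L=1; G->plug->G->R->G->L->G->refl->B->L'->H->R'->B->plug->B
Char 9 ('D'): step: R->7, L=1; D->plug->H->R->A->L->E->refl->H->L'->E->R'->C->plug->E

Answer: HCFDGCCBE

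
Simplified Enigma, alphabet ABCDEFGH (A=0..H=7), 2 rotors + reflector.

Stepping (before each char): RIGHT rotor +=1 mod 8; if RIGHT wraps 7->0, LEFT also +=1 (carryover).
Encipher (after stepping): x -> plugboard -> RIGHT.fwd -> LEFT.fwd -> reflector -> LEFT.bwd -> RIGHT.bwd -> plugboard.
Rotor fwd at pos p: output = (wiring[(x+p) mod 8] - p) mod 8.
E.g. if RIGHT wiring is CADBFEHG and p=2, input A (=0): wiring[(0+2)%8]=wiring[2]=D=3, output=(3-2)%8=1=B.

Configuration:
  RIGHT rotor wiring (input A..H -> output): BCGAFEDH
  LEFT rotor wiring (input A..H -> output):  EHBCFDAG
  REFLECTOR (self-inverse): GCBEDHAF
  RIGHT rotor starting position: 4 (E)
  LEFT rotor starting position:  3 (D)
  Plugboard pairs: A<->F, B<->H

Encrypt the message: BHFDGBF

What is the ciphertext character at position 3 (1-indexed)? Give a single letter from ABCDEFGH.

Char 1 ('B'): step: R->5, L=3; B->plug->H->R->A->L->H->refl->F->L'->D->R'->G->plug->G
Char 2 ('H'): step: R->6, L=3; H->plug->B->R->B->L->C->refl->B->L'->F->R'->A->plug->F
Char 3 ('F'): step: R->7, L=3; F->plug->A->R->A->L->H->refl->F->L'->D->R'->C->plug->C

C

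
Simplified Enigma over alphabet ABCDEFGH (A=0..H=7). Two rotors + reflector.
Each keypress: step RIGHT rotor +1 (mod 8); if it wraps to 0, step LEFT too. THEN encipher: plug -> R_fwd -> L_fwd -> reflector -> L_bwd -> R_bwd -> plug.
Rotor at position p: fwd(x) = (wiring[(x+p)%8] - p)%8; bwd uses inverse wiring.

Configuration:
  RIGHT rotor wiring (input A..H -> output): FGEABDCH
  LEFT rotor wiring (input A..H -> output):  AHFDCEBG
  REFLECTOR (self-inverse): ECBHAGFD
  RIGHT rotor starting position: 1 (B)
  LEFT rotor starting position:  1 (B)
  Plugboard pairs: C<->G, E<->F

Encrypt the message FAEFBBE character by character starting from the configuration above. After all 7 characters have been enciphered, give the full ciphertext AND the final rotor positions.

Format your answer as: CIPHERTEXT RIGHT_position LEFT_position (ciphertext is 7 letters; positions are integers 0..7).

Char 1 ('F'): step: R->2, L=1; F->plug->E->R->A->L->G->refl->F->L'->G->R'->B->plug->B
Char 2 ('A'): step: R->3, L=1; A->plug->A->R->F->L->A->refl->E->L'->B->R'->H->plug->H
Char 3 ('E'): step: R->4, L=1; E->plug->F->R->C->L->C->refl->B->L'->D->R'->D->plug->D
Char 4 ('F'): step: R->5, L=1; F->plug->E->R->B->L->E->refl->A->L'->F->R'->B->plug->B
Char 5 ('B'): step: R->6, L=1; B->plug->B->R->B->L->E->refl->A->L'->F->R'->H->plug->H
Char 6 ('B'): step: R->7, L=1; B->plug->B->R->G->L->F->refl->G->L'->A->R'->A->plug->A
Char 7 ('E'): step: R->0, L->2 (L advanced); E->plug->F->R->D->L->C->refl->B->L'->B->R'->E->plug->F
Final: ciphertext=BHDBHAF, RIGHT=0, LEFT=2

Answer: BHDBHAF 0 2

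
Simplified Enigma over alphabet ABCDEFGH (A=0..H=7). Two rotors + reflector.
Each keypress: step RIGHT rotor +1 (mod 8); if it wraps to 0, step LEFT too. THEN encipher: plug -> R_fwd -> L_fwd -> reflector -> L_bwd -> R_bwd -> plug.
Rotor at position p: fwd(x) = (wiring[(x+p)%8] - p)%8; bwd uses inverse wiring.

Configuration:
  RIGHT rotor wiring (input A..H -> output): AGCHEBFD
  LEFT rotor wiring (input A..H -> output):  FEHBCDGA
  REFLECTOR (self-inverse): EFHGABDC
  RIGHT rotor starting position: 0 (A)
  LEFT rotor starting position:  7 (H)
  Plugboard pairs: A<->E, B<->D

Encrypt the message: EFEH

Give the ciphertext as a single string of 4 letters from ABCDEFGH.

Char 1 ('E'): step: R->1, L=7; E->plug->A->R->F->L->D->refl->G->L'->B->R'->B->plug->D
Char 2 ('F'): step: R->2, L=7; F->plug->F->R->B->L->G->refl->D->L'->F->R'->B->plug->D
Char 3 ('E'): step: R->3, L=7; E->plug->A->R->E->L->C->refl->H->L'->H->R'->H->plug->H
Char 4 ('H'): step: R->4, L=7; H->plug->H->R->D->L->A->refl->E->L'->G->R'->G->plug->G

Answer: DDHG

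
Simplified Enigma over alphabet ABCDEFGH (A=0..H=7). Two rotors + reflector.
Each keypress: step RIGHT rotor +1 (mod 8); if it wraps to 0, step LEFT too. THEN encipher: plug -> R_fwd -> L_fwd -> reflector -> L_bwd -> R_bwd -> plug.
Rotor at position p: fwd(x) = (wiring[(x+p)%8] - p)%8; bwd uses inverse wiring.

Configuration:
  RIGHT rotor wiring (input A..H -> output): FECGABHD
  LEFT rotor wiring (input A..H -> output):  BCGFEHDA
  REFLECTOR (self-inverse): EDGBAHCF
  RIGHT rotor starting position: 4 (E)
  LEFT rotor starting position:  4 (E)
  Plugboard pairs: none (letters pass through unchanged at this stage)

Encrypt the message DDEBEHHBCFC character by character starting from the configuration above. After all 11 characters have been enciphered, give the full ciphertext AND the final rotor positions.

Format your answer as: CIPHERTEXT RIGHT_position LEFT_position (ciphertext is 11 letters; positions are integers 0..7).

Char 1 ('D'): step: R->5, L=4; D->plug->D->R->A->L->A->refl->E->L'->D->R'->H->plug->H
Char 2 ('D'): step: R->6, L=4; D->plug->D->R->G->L->C->refl->G->L'->F->R'->B->plug->B
Char 3 ('E'): step: R->7, L=4; E->plug->E->R->H->L->B->refl->D->L'->B->R'->F->plug->F
Char 4 ('B'): step: R->0, L->5 (L advanced); B->plug->B->R->E->L->F->refl->H->L'->H->R'->G->plug->G
Char 5 ('E'): step: R->1, L=5; E->plug->E->R->A->L->C->refl->G->L'->B->R'->B->plug->B
Char 6 ('H'): step: R->2, L=5; H->plug->H->R->C->L->D->refl->B->L'->F->R'->E->plug->E
Char 7 ('H'): step: R->3, L=5; H->plug->H->R->H->L->H->refl->F->L'->E->R'->D->plug->D
Char 8 ('B'): step: R->4, L=5; B->plug->B->R->F->L->B->refl->D->L'->C->R'->H->plug->H
Char 9 ('C'): step: R->5, L=5; C->plug->C->R->G->L->A->refl->E->L'->D->R'->H->plug->H
Char 10 ('F'): step: R->6, L=5; F->plug->F->R->A->L->C->refl->G->L'->B->R'->A->plug->A
Char 11 ('C'): step: R->7, L=5; C->plug->C->R->F->L->B->refl->D->L'->C->R'->G->plug->G
Final: ciphertext=HBFGBEDHHAG, RIGHT=7, LEFT=5

Answer: HBFGBEDHHAG 7 5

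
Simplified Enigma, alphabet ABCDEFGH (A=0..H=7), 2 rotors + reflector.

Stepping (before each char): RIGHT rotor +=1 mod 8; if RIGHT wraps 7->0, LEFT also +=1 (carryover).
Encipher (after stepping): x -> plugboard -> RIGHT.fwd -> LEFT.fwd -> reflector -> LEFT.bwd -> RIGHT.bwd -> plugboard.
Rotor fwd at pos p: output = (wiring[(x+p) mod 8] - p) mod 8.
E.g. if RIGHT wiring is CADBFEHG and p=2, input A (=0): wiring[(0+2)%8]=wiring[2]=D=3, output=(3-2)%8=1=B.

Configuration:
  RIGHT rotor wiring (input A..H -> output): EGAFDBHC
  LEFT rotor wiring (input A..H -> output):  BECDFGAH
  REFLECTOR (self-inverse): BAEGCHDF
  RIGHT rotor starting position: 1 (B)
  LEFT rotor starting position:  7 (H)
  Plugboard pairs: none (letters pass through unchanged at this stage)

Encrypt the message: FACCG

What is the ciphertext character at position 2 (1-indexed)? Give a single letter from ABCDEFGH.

Char 1 ('F'): step: R->2, L=7; F->plug->F->R->A->L->A->refl->B->L'->H->R'->D->plug->D
Char 2 ('A'): step: R->3, L=7; A->plug->A->R->C->L->F->refl->H->L'->G->R'->C->plug->C

C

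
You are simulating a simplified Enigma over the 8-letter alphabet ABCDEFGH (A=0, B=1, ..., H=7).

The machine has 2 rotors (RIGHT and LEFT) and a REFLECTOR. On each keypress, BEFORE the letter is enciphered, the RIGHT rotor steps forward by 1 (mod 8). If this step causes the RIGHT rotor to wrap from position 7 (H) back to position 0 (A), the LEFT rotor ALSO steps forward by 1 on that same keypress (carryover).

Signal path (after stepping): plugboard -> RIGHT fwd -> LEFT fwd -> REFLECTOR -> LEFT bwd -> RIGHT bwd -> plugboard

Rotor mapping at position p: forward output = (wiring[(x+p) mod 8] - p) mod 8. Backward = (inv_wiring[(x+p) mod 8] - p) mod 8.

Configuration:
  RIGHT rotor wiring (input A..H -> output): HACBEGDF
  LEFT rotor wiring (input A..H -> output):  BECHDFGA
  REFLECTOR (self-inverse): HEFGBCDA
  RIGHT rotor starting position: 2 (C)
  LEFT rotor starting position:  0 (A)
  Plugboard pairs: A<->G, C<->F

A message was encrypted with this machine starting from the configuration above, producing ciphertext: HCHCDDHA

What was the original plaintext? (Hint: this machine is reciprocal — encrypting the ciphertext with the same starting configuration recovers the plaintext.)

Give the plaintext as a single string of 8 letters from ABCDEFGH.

Answer: FAEBAEGC

Derivation:
Char 1 ('H'): step: R->3, L=0; H->plug->H->R->H->L->A->refl->H->L'->D->R'->C->plug->F
Char 2 ('C'): step: R->4, L=0; C->plug->F->R->E->L->D->refl->G->L'->G->R'->G->plug->A
Char 3 ('H'): step: R->5, L=0; H->plug->H->R->H->L->A->refl->H->L'->D->R'->E->plug->E
Char 4 ('C'): step: R->6, L=0; C->plug->F->R->D->L->H->refl->A->L'->H->R'->B->plug->B
Char 5 ('D'): step: R->7, L=0; D->plug->D->R->D->L->H->refl->A->L'->H->R'->G->plug->A
Char 6 ('D'): step: R->0, L->1 (L advanced); D->plug->D->R->B->L->B->refl->E->L'->E->R'->E->plug->E
Char 7 ('H'): step: R->1, L=1; H->plug->H->R->G->L->H->refl->A->L'->H->R'->A->plug->G
Char 8 ('A'): step: R->2, L=1; A->plug->G->R->F->L->F->refl->C->L'->D->R'->F->plug->C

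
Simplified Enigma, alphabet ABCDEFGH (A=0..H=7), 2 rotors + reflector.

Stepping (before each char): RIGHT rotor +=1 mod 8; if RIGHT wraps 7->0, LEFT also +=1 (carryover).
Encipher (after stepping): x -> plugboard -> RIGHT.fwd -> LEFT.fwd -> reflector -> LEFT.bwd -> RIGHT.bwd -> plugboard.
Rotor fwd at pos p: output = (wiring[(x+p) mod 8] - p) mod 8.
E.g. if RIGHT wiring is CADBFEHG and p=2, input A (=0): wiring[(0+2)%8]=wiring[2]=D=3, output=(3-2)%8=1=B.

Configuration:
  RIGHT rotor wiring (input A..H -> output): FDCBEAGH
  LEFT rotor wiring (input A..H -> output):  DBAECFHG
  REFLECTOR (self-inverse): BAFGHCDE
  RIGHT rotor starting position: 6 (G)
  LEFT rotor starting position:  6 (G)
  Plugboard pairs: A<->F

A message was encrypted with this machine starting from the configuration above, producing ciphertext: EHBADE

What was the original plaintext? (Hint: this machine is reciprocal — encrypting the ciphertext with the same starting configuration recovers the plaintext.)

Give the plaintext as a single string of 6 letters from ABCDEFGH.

Char 1 ('E'): step: R->7, L=6; E->plug->E->R->C->L->F->refl->C->L'->E->R'->C->plug->C
Char 2 ('H'): step: R->0, L->7 (L advanced); H->plug->H->R->H->L->A->refl->B->L'->D->R'->B->plug->B
Char 3 ('B'): step: R->1, L=7; B->plug->B->R->B->L->E->refl->H->L'->A->R'->C->plug->C
Char 4 ('A'): step: R->2, L=7; A->plug->F->R->F->L->D->refl->G->L'->G->R'->D->plug->D
Char 5 ('D'): step: R->3, L=7; D->plug->D->R->D->L->B->refl->A->L'->H->R'->H->plug->H
Char 6 ('E'): step: R->4, L=7; E->plug->E->R->B->L->E->refl->H->L'->A->R'->A->plug->F

Answer: CBCDHF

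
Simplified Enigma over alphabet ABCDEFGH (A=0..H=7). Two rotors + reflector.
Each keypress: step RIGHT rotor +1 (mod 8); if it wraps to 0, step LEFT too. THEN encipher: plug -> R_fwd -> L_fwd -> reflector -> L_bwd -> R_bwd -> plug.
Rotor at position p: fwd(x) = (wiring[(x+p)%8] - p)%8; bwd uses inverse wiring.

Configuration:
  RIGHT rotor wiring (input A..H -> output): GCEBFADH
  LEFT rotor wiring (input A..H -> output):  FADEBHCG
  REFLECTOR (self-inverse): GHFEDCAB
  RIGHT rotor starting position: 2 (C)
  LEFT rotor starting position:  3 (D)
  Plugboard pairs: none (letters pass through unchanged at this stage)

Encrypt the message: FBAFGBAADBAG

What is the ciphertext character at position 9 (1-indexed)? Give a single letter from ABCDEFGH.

Char 1 ('F'): step: R->3, L=3; F->plug->F->R->D->L->H->refl->B->L'->A->R'->D->plug->D
Char 2 ('B'): step: R->4, L=3; B->plug->B->R->E->L->D->refl->E->L'->C->R'->E->plug->E
Char 3 ('A'): step: R->5, L=3; A->plug->A->R->D->L->H->refl->B->L'->A->R'->H->plug->H
Char 4 ('F'): step: R->6, L=3; F->plug->F->R->D->L->H->refl->B->L'->A->R'->C->plug->C
Char 5 ('G'): step: R->7, L=3; G->plug->G->R->B->L->G->refl->A->L'->H->R'->B->plug->B
Char 6 ('B'): step: R->0, L->4 (L advanced); B->plug->B->R->C->L->G->refl->A->L'->H->R'->H->plug->H
Char 7 ('A'): step: R->1, L=4; A->plug->A->R->B->L->D->refl->E->L'->F->R'->H->plug->H
Char 8 ('A'): step: R->2, L=4; A->plug->A->R->C->L->G->refl->A->L'->H->R'->B->plug->B
Char 9 ('D'): step: R->3, L=4; D->plug->D->R->A->L->F->refl->C->L'->D->R'->F->plug->F

F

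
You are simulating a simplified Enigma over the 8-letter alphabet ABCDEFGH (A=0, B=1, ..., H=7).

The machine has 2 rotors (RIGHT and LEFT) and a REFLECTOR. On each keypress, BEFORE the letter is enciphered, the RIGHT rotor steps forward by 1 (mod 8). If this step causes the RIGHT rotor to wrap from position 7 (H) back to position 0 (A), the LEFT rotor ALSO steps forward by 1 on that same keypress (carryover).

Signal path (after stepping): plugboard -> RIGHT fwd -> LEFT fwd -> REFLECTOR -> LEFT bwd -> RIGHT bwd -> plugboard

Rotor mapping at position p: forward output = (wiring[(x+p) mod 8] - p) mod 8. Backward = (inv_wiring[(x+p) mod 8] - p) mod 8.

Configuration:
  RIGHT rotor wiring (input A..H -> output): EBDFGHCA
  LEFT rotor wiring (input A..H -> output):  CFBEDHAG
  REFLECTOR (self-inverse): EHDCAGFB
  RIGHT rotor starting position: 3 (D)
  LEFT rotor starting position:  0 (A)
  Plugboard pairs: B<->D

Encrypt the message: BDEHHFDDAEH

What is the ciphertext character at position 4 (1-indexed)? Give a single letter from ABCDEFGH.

Char 1 ('B'): step: R->4, L=0; B->plug->D->R->E->L->D->refl->C->L'->A->R'->E->plug->E
Char 2 ('D'): step: R->5, L=0; D->plug->B->R->F->L->H->refl->B->L'->C->R'->A->plug->A
Char 3 ('E'): step: R->6, L=0; E->plug->E->R->F->L->H->refl->B->L'->C->R'->B->plug->D
Char 4 ('H'): step: R->7, L=0; H->plug->H->R->D->L->E->refl->A->L'->G->R'->E->plug->E

E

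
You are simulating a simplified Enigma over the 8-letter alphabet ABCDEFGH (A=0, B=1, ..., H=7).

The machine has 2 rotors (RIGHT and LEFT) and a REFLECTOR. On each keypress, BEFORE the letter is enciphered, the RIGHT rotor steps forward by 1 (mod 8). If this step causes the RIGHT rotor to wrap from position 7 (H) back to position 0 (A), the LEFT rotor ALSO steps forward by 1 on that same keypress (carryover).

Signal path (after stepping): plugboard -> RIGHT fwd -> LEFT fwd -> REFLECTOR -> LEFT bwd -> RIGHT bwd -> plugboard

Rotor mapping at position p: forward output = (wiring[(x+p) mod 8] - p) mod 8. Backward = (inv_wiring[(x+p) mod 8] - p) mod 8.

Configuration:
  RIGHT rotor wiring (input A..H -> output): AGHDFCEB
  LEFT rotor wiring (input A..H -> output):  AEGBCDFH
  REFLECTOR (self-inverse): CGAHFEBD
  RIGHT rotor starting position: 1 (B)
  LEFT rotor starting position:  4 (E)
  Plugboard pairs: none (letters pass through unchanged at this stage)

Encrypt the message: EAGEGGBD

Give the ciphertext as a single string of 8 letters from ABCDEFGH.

Answer: DBADHBCF

Derivation:
Char 1 ('E'): step: R->2, L=4; E->plug->E->R->C->L->B->refl->G->L'->A->R'->D->plug->D
Char 2 ('A'): step: R->3, L=4; A->plug->A->R->A->L->G->refl->B->L'->C->R'->B->plug->B
Char 3 ('G'): step: R->4, L=4; G->plug->G->R->D->L->D->refl->H->L'->B->R'->A->plug->A
Char 4 ('E'): step: R->5, L=4; E->plug->E->R->B->L->H->refl->D->L'->D->R'->D->plug->D
Char 5 ('G'): step: R->6, L=4; G->plug->G->R->H->L->F->refl->E->L'->E->R'->H->plug->H
Char 6 ('G'): step: R->7, L=4; G->plug->G->R->D->L->D->refl->H->L'->B->R'->B->plug->B
Char 7 ('B'): step: R->0, L->5 (L advanced); B->plug->B->R->G->L->E->refl->F->L'->H->R'->C->plug->C
Char 8 ('D'): step: R->1, L=5; D->plug->D->R->E->L->H->refl->D->L'->D->R'->F->plug->F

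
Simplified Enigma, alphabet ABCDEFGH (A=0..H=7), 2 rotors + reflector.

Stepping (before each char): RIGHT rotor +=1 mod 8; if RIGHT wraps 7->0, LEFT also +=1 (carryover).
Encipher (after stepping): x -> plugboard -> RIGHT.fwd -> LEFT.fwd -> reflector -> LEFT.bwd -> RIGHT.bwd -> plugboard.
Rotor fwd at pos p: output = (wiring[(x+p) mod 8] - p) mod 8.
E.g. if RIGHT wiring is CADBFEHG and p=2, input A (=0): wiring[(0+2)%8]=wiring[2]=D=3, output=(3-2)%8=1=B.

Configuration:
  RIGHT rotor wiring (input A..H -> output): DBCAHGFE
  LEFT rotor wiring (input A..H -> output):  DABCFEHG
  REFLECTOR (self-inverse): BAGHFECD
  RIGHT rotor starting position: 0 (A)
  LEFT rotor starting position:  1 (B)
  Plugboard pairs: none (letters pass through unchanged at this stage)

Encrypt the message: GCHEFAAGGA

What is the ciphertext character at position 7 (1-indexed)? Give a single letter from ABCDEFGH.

Char 1 ('G'): step: R->1, L=1; G->plug->G->R->D->L->E->refl->F->L'->G->R'->D->plug->D
Char 2 ('C'): step: R->2, L=1; C->plug->C->R->F->L->G->refl->C->L'->H->R'->H->plug->H
Char 3 ('H'): step: R->3, L=1; H->plug->H->R->H->L->C->refl->G->L'->F->R'->A->plug->A
Char 4 ('E'): step: R->4, L=1; E->plug->E->R->H->L->C->refl->G->L'->F->R'->F->plug->F
Char 5 ('F'): step: R->5, L=1; F->plug->F->R->F->L->G->refl->C->L'->H->R'->C->plug->C
Char 6 ('A'): step: R->6, L=1; A->plug->A->R->H->L->C->refl->G->L'->F->R'->C->plug->C
Char 7 ('A'): step: R->7, L=1; A->plug->A->R->F->L->G->refl->C->L'->H->R'->G->plug->G

G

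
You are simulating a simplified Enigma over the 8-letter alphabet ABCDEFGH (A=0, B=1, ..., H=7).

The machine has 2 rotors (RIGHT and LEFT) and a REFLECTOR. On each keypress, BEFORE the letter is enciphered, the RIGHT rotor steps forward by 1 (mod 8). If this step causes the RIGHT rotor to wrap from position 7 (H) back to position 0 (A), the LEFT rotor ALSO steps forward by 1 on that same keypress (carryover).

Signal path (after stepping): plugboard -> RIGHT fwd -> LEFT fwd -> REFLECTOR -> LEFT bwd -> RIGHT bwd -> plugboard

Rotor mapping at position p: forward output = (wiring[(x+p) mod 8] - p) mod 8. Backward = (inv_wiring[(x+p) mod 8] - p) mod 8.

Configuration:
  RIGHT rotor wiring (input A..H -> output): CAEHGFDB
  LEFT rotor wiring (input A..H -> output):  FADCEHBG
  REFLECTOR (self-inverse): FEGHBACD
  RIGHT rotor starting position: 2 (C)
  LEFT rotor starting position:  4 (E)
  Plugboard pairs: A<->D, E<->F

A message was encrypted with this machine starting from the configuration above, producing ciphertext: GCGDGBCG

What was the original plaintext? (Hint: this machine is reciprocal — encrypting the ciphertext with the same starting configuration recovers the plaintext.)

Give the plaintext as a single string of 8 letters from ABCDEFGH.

Char 1 ('G'): step: R->3, L=4; G->plug->G->R->F->L->E->refl->B->L'->E->R'->A->plug->D
Char 2 ('C'): step: R->4, L=4; C->plug->C->R->H->L->G->refl->C->L'->D->R'->H->plug->H
Char 3 ('G'): step: R->5, L=4; G->plug->G->R->C->L->F->refl->A->L'->A->R'->A->plug->D
Char 4 ('D'): step: R->6, L=4; D->plug->A->R->F->L->E->refl->B->L'->E->R'->C->plug->C
Char 5 ('G'): step: R->7, L=4; G->plug->G->R->G->L->H->refl->D->L'->B->R'->C->plug->C
Char 6 ('B'): step: R->0, L->5 (L advanced); B->plug->B->R->A->L->C->refl->G->L'->F->R'->F->plug->E
Char 7 ('C'): step: R->1, L=5; C->plug->C->R->G->L->F->refl->A->L'->D->R'->B->plug->B
Char 8 ('G'): step: R->2, L=5; G->plug->G->R->A->L->C->refl->G->L'->F->R'->B->plug->B

Answer: DHDCCEBB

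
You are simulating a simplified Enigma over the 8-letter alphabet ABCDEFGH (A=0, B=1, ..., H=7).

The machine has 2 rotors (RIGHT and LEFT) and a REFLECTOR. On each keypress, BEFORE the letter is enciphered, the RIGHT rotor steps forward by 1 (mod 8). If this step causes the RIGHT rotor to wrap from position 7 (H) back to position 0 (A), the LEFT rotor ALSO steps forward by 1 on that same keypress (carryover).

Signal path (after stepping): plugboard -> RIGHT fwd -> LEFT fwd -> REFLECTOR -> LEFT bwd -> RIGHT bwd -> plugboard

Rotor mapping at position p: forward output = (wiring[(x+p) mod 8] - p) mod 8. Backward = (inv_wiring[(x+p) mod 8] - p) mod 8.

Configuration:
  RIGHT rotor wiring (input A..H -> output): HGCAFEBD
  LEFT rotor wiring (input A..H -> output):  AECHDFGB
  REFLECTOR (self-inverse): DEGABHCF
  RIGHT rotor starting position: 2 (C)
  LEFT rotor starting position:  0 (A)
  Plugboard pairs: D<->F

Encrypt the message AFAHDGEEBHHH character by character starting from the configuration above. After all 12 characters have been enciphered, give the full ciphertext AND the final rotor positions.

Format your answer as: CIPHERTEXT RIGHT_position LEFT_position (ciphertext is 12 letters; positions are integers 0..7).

Char 1 ('A'): step: R->3, L=0; A->plug->A->R->F->L->F->refl->H->L'->D->R'->G->plug->G
Char 2 ('F'): step: R->4, L=0; F->plug->D->R->H->L->B->refl->E->L'->B->R'->A->plug->A
Char 3 ('A'): step: R->5, L=0; A->plug->A->R->H->L->B->refl->E->L'->B->R'->E->plug->E
Char 4 ('H'): step: R->6, L=0; H->plug->H->R->G->L->G->refl->C->L'->C->R'->F->plug->D
Char 5 ('D'): step: R->7, L=0; D->plug->F->R->G->L->G->refl->C->L'->C->R'->H->plug->H
Char 6 ('G'): step: R->0, L->1 (L advanced); G->plug->G->R->B->L->B->refl->E->L'->E->R'->F->plug->D
Char 7 ('E'): step: R->1, L=1; E->plug->E->R->D->L->C->refl->G->L'->C->R'->G->plug->G
Char 8 ('E'): step: R->2, L=1; E->plug->E->R->H->L->H->refl->F->L'->F->R'->G->plug->G
Char 9 ('B'): step: R->3, L=1; B->plug->B->R->C->L->G->refl->C->L'->D->R'->G->plug->G
Char 10 ('H'): step: R->4, L=1; H->plug->H->R->E->L->E->refl->B->L'->B->R'->A->plug->A
Char 11 ('H'): step: R->5, L=1; H->plug->H->R->A->L->D->refl->A->L'->G->R'->C->plug->C
Char 12 ('H'): step: R->6, L=1; H->plug->H->R->G->L->A->refl->D->L'->A->R'->D->plug->F
Final: ciphertext=GAEDHDGGGACF, RIGHT=6, LEFT=1

Answer: GAEDHDGGGACF 6 1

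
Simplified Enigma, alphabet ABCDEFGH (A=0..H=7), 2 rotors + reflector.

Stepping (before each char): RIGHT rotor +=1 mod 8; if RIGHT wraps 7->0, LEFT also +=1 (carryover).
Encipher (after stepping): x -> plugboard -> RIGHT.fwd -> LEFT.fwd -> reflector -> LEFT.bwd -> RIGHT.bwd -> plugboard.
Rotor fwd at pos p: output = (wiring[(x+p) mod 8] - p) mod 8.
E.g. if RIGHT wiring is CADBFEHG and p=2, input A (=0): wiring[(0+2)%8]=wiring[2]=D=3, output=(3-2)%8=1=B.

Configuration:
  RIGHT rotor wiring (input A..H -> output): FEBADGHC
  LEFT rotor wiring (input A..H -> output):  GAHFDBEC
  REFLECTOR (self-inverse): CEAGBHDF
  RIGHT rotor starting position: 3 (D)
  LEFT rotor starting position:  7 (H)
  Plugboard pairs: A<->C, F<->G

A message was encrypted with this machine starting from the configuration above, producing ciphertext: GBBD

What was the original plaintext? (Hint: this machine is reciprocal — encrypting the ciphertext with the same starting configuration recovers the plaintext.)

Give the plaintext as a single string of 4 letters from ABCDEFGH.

Char 1 ('G'): step: R->4, L=7; G->plug->F->R->A->L->D->refl->G->L'->E->R'->H->plug->H
Char 2 ('B'): step: R->5, L=7; B->plug->B->R->C->L->B->refl->E->L'->F->R'->C->plug->A
Char 3 ('B'): step: R->6, L=7; B->plug->B->R->E->L->G->refl->D->L'->A->R'->H->plug->H
Char 4 ('D'): step: R->7, L=7; D->plug->D->R->C->L->B->refl->E->L'->F->R'->C->plug->A

Answer: HAHA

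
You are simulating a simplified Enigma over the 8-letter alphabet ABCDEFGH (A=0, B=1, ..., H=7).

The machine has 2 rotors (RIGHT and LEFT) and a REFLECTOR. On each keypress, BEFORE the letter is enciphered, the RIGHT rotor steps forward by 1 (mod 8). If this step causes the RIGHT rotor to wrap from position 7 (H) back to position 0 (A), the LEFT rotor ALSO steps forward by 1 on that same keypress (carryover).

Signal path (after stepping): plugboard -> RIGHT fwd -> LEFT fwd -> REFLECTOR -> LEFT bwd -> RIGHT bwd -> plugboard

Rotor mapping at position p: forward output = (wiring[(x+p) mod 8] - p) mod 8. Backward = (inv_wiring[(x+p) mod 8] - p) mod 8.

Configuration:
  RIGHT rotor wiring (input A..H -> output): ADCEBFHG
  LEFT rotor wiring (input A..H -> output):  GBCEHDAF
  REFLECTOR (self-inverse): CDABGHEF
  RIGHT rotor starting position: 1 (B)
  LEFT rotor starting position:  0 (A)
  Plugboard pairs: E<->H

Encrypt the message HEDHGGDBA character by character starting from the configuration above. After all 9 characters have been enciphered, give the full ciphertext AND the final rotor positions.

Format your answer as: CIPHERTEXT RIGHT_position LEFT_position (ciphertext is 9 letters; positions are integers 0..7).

Answer: EDGBBFAAF 2 1

Derivation:
Char 1 ('H'): step: R->2, L=0; H->plug->E->R->F->L->D->refl->B->L'->B->R'->H->plug->E
Char 2 ('E'): step: R->3, L=0; E->plug->H->R->H->L->F->refl->H->L'->E->R'->D->plug->D
Char 3 ('D'): step: R->4, L=0; D->plug->D->R->C->L->C->refl->A->L'->G->R'->G->plug->G
Char 4 ('H'): step: R->5, L=0; H->plug->E->R->G->L->A->refl->C->L'->C->R'->B->plug->B
Char 5 ('G'): step: R->6, L=0; G->plug->G->R->D->L->E->refl->G->L'->A->R'->B->plug->B
Char 6 ('G'): step: R->7, L=0; G->plug->G->R->G->L->A->refl->C->L'->C->R'->F->plug->F
Char 7 ('D'): step: R->0, L->1 (L advanced); D->plug->D->R->E->L->C->refl->A->L'->A->R'->A->plug->A
Char 8 ('B'): step: R->1, L=1; B->plug->B->R->B->L->B->refl->D->L'->C->R'->A->plug->A
Char 9 ('A'): step: R->2, L=1; A->plug->A->R->A->L->A->refl->C->L'->E->R'->F->plug->F
Final: ciphertext=EDGBBFAAF, RIGHT=2, LEFT=1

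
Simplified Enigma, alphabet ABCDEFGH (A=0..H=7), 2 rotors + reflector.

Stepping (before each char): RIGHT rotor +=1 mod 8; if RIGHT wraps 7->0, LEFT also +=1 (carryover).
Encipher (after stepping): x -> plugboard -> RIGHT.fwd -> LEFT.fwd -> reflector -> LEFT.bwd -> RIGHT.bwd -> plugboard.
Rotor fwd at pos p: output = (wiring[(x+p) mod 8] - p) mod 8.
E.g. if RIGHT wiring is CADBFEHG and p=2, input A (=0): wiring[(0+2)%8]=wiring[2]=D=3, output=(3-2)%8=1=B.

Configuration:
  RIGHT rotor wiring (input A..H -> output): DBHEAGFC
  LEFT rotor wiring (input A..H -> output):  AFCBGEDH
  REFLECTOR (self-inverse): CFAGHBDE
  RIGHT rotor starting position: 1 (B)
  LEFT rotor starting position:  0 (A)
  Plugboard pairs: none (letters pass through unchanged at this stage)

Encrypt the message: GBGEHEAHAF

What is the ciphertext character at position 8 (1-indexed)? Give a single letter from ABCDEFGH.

Char 1 ('G'): step: R->2, L=0; G->plug->G->R->B->L->F->refl->B->L'->D->R'->E->plug->E
Char 2 ('B'): step: R->3, L=0; B->plug->B->R->F->L->E->refl->H->L'->H->R'->E->plug->E
Char 3 ('G'): step: R->4, L=0; G->plug->G->R->D->L->B->refl->F->L'->B->R'->C->plug->C
Char 4 ('E'): step: R->5, L=0; E->plug->E->R->E->L->G->refl->D->L'->G->R'->D->plug->D
Char 5 ('H'): step: R->6, L=0; H->plug->H->R->A->L->A->refl->C->L'->C->R'->G->plug->G
Char 6 ('E'): step: R->7, L=0; E->plug->E->R->F->L->E->refl->H->L'->H->R'->G->plug->G
Char 7 ('A'): step: R->0, L->1 (L advanced); A->plug->A->R->D->L->F->refl->B->L'->B->R'->B->plug->B
Char 8 ('H'): step: R->1, L=1; H->plug->H->R->C->L->A->refl->C->L'->F->R'->E->plug->E

E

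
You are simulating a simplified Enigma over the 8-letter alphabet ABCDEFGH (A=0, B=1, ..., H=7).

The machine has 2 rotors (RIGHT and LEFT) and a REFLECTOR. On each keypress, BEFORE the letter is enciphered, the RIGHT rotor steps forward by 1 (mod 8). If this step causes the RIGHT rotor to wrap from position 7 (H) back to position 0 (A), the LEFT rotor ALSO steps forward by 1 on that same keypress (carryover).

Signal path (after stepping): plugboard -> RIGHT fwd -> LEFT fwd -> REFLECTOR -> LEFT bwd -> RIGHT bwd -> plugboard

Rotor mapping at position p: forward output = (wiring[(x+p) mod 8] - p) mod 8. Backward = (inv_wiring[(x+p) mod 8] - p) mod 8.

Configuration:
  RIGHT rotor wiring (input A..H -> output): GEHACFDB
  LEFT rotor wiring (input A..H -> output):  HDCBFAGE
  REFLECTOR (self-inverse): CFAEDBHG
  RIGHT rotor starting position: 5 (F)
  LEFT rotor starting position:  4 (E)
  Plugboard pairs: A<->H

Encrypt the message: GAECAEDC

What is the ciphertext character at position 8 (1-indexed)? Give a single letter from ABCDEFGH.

Char 1 ('G'): step: R->6, L=4; G->plug->G->R->E->L->D->refl->E->L'->B->R'->E->plug->E
Char 2 ('A'): step: R->7, L=4; A->plug->H->R->E->L->D->refl->E->L'->B->R'->E->plug->E
Char 3 ('E'): step: R->0, L->5 (L advanced); E->plug->E->R->C->L->H->refl->G->L'->E->R'->B->plug->B
Char 4 ('C'): step: R->1, L=5; C->plug->C->R->H->L->A->refl->C->L'->D->R'->A->plug->H
Char 5 ('A'): step: R->2, L=5; A->plug->H->R->C->L->H->refl->G->L'->E->R'->G->plug->G
Char 6 ('E'): step: R->3, L=5; E->plug->E->R->G->L->E->refl->D->L'->A->R'->D->plug->D
Char 7 ('D'): step: R->4, L=5; D->plug->D->R->F->L->F->refl->B->L'->B->R'->B->plug->B
Char 8 ('C'): step: R->5, L=5; C->plug->C->R->E->L->G->refl->H->L'->C->R'->F->plug->F

F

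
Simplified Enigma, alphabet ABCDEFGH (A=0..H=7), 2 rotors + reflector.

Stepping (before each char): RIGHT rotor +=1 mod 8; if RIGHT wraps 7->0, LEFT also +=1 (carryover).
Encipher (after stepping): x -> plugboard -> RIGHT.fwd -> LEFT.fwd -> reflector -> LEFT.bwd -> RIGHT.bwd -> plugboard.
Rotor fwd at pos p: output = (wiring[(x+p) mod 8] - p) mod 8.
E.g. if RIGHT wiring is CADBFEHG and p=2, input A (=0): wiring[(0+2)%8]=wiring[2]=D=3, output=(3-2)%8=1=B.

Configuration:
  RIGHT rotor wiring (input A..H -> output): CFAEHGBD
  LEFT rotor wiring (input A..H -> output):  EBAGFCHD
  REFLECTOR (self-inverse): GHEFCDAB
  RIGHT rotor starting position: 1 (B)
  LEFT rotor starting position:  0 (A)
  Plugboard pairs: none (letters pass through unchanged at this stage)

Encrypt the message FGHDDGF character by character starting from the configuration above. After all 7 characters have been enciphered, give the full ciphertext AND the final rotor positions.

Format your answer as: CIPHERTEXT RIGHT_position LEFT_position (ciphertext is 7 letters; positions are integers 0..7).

Answer: ACCECAH 0 1

Derivation:
Char 1 ('F'): step: R->2, L=0; F->plug->F->R->B->L->B->refl->H->L'->G->R'->A->plug->A
Char 2 ('G'): step: R->3, L=0; G->plug->G->R->C->L->A->refl->G->L'->D->R'->C->plug->C
Char 3 ('H'): step: R->4, L=0; H->plug->H->R->A->L->E->refl->C->L'->F->R'->C->plug->C
Char 4 ('D'): step: R->5, L=0; D->plug->D->R->F->L->C->refl->E->L'->A->R'->E->plug->E
Char 5 ('D'): step: R->6, L=0; D->plug->D->R->H->L->D->refl->F->L'->E->R'->C->plug->C
Char 6 ('G'): step: R->7, L=0; G->plug->G->R->H->L->D->refl->F->L'->E->R'->A->plug->A
Char 7 ('F'): step: R->0, L->1 (L advanced); F->plug->F->R->G->L->C->refl->E->L'->D->R'->H->plug->H
Final: ciphertext=ACCECAH, RIGHT=0, LEFT=1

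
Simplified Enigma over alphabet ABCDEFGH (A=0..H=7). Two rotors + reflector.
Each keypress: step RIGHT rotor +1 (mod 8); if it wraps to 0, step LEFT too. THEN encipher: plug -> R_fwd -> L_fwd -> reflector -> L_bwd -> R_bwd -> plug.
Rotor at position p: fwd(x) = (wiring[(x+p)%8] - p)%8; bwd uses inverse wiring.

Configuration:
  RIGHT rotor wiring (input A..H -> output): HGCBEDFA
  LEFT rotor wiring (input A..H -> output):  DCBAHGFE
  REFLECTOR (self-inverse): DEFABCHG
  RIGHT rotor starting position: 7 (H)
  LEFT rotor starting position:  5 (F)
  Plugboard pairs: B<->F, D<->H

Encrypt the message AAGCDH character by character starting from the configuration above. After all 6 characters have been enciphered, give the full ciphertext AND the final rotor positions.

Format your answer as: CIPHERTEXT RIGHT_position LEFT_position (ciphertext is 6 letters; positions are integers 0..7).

Char 1 ('A'): step: R->0, L->6 (L advanced); A->plug->A->R->H->L->A->refl->D->L'->E->R'->E->plug->E
Char 2 ('A'): step: R->1, L=6; A->plug->A->R->F->L->C->refl->F->L'->C->R'->E->plug->E
Char 3 ('G'): step: R->2, L=6; G->plug->G->R->F->L->C->refl->F->L'->C->R'->C->plug->C
Char 4 ('C'): step: R->3, L=6; C->plug->C->R->A->L->H->refl->G->L'->B->R'->B->plug->F
Char 5 ('D'): step: R->4, L=6; D->plug->H->R->F->L->C->refl->F->L'->C->R'->F->plug->B
Char 6 ('H'): step: R->5, L=6; H->plug->D->R->C->L->F->refl->C->L'->F->R'->F->plug->B
Final: ciphertext=EECFBB, RIGHT=5, LEFT=6

Answer: EECFBB 5 6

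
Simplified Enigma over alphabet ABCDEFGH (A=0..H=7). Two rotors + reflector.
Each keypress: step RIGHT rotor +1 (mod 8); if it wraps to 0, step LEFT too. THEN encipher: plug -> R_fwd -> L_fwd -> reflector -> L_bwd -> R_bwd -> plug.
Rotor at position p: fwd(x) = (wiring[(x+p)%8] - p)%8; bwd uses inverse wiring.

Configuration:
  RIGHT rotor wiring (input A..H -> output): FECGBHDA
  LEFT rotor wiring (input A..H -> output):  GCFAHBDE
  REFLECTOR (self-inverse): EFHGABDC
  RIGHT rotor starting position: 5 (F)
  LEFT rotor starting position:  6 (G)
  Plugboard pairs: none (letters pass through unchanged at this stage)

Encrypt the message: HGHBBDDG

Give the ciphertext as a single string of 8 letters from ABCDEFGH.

Answer: CBBEACFB

Derivation:
Char 1 ('H'): step: R->6, L=6; H->plug->H->R->B->L->G->refl->D->L'->H->R'->C->plug->C
Char 2 ('G'): step: R->7, L=6; G->plug->G->R->A->L->F->refl->B->L'->G->R'->B->plug->B
Char 3 ('H'): step: R->0, L->7 (L advanced); H->plug->H->R->A->L->F->refl->B->L'->E->R'->B->plug->B
Char 4 ('B'): step: R->1, L=7; B->plug->B->R->B->L->H->refl->C->L'->G->R'->E->plug->E
Char 5 ('B'): step: R->2, L=7; B->plug->B->R->E->L->B->refl->F->L'->A->R'->A->plug->A
Char 6 ('D'): step: R->3, L=7; D->plug->D->R->A->L->F->refl->B->L'->E->R'->C->plug->C
Char 7 ('D'): step: R->4, L=7; D->plug->D->R->E->L->B->refl->F->L'->A->R'->F->plug->F
Char 8 ('G'): step: R->5, L=7; G->plug->G->R->B->L->H->refl->C->L'->G->R'->B->plug->B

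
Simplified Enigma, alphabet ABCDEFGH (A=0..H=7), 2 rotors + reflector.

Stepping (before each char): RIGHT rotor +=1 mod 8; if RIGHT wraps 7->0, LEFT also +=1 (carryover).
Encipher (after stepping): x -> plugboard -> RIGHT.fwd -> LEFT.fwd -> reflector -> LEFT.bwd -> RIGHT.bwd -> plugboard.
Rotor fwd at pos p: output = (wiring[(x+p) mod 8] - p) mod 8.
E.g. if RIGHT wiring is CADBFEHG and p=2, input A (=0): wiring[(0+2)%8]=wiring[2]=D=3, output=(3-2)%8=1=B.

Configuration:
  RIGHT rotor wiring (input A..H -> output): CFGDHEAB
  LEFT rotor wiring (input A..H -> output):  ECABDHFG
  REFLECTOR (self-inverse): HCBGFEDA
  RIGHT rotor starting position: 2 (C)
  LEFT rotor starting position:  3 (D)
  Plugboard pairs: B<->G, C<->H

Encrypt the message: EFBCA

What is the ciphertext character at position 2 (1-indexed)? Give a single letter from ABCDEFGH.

Char 1 ('E'): step: R->3, L=3; E->plug->E->R->G->L->H->refl->A->L'->B->R'->C->plug->H
Char 2 ('F'): step: R->4, L=3; F->plug->F->R->B->L->A->refl->H->L'->G->R'->E->plug->E

E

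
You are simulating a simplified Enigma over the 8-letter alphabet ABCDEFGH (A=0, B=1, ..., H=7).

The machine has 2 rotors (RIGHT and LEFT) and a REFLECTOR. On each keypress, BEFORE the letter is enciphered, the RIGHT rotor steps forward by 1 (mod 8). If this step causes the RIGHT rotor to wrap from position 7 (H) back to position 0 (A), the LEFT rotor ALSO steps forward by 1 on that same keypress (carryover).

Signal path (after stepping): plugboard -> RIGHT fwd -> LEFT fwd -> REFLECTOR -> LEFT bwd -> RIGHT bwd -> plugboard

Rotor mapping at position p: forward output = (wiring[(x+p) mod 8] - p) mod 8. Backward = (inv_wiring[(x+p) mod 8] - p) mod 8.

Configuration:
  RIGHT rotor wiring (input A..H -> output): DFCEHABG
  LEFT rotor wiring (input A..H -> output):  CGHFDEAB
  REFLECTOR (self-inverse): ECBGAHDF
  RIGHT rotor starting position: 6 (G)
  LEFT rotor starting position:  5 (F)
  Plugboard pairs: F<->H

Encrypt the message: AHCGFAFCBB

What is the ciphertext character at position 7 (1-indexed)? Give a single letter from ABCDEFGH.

Char 1 ('A'): step: R->7, L=5; A->plug->A->R->H->L->G->refl->D->L'->B->R'->G->plug->G
Char 2 ('H'): step: R->0, L->6 (L advanced); H->plug->F->R->A->L->C->refl->B->L'->E->R'->D->plug->D
Char 3 ('C'): step: R->1, L=6; C->plug->C->R->D->L->A->refl->E->L'->C->R'->H->plug->F
Char 4 ('G'): step: R->2, L=6; G->plug->G->R->B->L->D->refl->G->L'->H->R'->E->plug->E
Char 5 ('F'): step: R->3, L=6; F->plug->H->R->H->L->G->refl->D->L'->B->R'->A->plug->A
Char 6 ('A'): step: R->4, L=6; A->plug->A->R->D->L->A->refl->E->L'->C->R'->D->plug->D
Char 7 ('F'): step: R->5, L=6; F->plug->H->R->C->L->E->refl->A->L'->D->R'->A->plug->A

A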